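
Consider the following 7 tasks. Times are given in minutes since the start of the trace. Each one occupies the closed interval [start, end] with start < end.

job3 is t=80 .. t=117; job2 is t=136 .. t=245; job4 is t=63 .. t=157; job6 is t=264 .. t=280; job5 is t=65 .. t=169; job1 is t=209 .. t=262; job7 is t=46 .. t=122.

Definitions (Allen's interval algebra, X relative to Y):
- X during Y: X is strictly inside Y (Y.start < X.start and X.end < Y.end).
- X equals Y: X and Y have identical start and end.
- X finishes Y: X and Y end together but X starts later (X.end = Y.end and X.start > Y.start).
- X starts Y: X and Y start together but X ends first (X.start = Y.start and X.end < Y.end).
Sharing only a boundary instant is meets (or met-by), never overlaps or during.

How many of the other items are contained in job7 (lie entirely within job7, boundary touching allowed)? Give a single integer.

1

Target job7 = [t=46, t=122].
job1 [t=209, t=262] → after → no.
job2 [t=136, t=245] → after → no.
job3 [t=80, t=117] → during → counts.
job4 [t=63, t=157] → overlapped-by → no.
job5 [t=65, t=169] → overlapped-by → no.
job6 [t=264, t=280] → after → no.
Total: 1.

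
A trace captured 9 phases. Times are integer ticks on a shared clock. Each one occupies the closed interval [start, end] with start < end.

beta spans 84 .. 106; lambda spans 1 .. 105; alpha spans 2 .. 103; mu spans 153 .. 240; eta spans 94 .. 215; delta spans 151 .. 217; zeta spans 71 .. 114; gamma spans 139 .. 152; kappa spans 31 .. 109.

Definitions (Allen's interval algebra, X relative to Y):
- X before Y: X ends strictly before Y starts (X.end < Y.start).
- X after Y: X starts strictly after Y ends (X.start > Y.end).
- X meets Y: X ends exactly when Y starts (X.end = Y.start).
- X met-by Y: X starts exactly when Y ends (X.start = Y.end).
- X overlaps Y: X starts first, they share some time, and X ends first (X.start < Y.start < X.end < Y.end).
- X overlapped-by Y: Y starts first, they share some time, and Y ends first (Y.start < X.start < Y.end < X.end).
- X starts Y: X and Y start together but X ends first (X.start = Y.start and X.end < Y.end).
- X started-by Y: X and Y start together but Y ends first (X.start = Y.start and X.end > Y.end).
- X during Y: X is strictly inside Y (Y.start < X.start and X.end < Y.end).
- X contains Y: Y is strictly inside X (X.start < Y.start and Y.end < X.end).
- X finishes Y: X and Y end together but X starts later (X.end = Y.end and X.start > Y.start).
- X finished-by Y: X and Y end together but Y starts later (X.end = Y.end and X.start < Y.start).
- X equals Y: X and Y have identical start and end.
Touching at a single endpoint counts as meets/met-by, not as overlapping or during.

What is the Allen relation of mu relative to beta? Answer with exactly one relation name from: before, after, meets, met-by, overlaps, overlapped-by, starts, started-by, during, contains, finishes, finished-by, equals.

mu = [153, 240]; beta = [84, 106].
Compare endpoints: mu.start > beta.start, mu.start > beta.end, mu.end > beta.start, mu.end > beta.end.
That pattern is 'after'.

after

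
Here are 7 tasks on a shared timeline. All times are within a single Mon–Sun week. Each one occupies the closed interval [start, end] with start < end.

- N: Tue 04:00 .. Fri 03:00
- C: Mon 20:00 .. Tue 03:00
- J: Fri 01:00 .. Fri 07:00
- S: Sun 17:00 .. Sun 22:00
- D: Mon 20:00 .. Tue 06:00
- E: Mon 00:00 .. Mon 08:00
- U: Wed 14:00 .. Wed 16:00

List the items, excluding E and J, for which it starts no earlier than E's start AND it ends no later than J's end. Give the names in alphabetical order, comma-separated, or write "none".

Conditions: its start is no earlier than E's start (X.start >= Mon 00:00) AND its end is no later than J's end (X.end <= Fri 07:00).
C: start Mon 20:00 >= Mon 00:00? ✓; end Tue 03:00 <= Fri 07:00? ✓ → yes.
D: start Mon 20:00 >= Mon 00:00? ✓; end Tue 06:00 <= Fri 07:00? ✓ → yes.
N: start Tue 04:00 >= Mon 00:00? ✓; end Fri 03:00 <= Fri 07:00? ✓ → yes.
S: start Sun 17:00 >= Mon 00:00? ✓; end Sun 22:00 <= Fri 07:00? ✗ → no.
U: start Wed 14:00 >= Mon 00:00? ✓; end Wed 16:00 <= Fri 07:00? ✓ → yes.
Result: C, D, N, U.

C, D, N, U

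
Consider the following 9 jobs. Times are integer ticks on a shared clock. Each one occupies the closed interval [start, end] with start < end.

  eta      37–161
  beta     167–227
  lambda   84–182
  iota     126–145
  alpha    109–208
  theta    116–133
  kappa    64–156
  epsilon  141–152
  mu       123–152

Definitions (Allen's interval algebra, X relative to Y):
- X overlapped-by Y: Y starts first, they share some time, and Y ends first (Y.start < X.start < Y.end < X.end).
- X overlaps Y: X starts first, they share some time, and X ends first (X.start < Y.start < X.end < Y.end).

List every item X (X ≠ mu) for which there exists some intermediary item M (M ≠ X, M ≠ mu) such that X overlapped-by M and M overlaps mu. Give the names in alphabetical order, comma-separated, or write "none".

iota

Target mu = [123, 152].
Intermediaries M with M overlaps mu: theta.
Via theta — items with X overlapped-by theta: iota.
Union: iota.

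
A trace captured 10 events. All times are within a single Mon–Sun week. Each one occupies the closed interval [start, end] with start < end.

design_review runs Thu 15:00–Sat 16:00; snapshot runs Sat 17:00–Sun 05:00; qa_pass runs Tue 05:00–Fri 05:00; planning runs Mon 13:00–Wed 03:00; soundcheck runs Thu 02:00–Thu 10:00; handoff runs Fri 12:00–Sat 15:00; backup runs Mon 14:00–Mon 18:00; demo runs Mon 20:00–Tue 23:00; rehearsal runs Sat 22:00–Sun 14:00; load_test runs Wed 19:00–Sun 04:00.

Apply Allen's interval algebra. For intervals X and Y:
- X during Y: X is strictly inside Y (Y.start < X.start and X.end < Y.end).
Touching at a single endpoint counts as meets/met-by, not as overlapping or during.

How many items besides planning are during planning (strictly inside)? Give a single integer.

2

Target planning = [Mon 13:00, Wed 03:00].
backup [Mon 14:00, Mon 18:00] → during → counts.
demo [Mon 20:00, Tue 23:00] → during → counts.
design_review [Thu 15:00, Sat 16:00] → after → no.
handoff [Fri 12:00, Sat 15:00] → after → no.
load_test [Wed 19:00, Sun 04:00] → after → no.
qa_pass [Tue 05:00, Fri 05:00] → overlapped-by → no.
rehearsal [Sat 22:00, Sun 14:00] → after → no.
snapshot [Sat 17:00, Sun 05:00] → after → no.
soundcheck [Thu 02:00, Thu 10:00] → after → no.
Total: 2.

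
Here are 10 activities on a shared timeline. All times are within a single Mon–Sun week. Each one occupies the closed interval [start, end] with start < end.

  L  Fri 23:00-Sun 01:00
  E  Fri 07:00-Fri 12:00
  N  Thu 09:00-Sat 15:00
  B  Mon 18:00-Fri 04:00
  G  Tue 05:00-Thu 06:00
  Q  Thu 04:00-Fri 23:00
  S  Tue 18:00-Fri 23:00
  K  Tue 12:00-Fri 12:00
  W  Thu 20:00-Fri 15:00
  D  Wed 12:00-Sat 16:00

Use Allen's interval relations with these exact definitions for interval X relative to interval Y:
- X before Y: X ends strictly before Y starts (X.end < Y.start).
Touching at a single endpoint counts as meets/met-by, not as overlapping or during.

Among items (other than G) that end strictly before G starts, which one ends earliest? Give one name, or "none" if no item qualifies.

Target G = [Tue 05:00, Thu 06:00].
B [Mon 18:00, Fri 04:00] → contains → excluded.
D [Wed 12:00, Sat 16:00] → overlapped-by → excluded.
E [Fri 07:00, Fri 12:00] → after → excluded.
K [Tue 12:00, Fri 12:00] → overlapped-by → excluded.
L [Fri 23:00, Sun 01:00] → after → excluded.
N [Thu 09:00, Sat 15:00] → after → excluded.
Q [Thu 04:00, Fri 23:00] → overlapped-by → excluded.
S [Tue 18:00, Fri 23:00] → overlapped-by → excluded.
W [Thu 20:00, Fri 15:00] → after → excluded.
No candidates → none.

none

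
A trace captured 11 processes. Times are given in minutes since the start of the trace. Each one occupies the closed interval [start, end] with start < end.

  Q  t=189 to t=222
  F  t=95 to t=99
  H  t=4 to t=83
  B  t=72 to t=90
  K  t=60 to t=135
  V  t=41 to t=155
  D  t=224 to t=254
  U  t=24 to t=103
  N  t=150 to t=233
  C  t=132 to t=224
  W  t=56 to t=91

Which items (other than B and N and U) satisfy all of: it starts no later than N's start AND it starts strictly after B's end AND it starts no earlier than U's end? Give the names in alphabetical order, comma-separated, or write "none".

Conditions: its start is no later than N's start (X.start <= t=150) AND its start is strictly after B's end (X.start > t=90) AND its start is no earlier than U's end (X.start >= t=103).
C: start t=132 <= t=150? ✓; start t=132 > t=90? ✓; start t=132 >= t=103? ✓ → yes.
D: start t=224 <= t=150? ✗; start t=224 > t=90? ✓; start t=224 >= t=103? ✓ → no.
F: start t=95 <= t=150? ✓; start t=95 > t=90? ✓; start t=95 >= t=103? ✗ → no.
H: start t=4 <= t=150? ✓; start t=4 > t=90? ✗; start t=4 >= t=103? ✗ → no.
K: start t=60 <= t=150? ✓; start t=60 > t=90? ✗; start t=60 >= t=103? ✗ → no.
Q: start t=189 <= t=150? ✗; start t=189 > t=90? ✓; start t=189 >= t=103? ✓ → no.
V: start t=41 <= t=150? ✓; start t=41 > t=90? ✗; start t=41 >= t=103? ✗ → no.
W: start t=56 <= t=150? ✓; start t=56 > t=90? ✗; start t=56 >= t=103? ✗ → no.
Result: C.

C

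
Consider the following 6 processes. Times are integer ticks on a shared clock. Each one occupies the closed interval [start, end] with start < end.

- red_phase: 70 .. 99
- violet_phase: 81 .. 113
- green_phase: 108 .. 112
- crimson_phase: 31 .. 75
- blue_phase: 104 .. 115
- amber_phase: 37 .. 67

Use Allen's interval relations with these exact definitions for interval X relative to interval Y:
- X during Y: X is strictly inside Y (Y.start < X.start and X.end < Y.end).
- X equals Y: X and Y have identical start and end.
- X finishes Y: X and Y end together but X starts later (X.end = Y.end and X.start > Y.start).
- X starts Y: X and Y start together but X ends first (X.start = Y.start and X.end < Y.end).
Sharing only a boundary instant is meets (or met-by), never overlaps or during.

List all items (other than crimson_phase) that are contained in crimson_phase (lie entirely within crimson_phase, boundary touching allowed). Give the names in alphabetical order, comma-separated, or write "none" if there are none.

Target crimson_phase = [31, 75].
amber_phase [37, 67] → during → yes.
blue_phase [104, 115] → after → no.
green_phase [108, 112] → after → no.
red_phase [70, 99] → overlapped-by → no.
violet_phase [81, 113] → after → no.
Result: amber_phase.

amber_phase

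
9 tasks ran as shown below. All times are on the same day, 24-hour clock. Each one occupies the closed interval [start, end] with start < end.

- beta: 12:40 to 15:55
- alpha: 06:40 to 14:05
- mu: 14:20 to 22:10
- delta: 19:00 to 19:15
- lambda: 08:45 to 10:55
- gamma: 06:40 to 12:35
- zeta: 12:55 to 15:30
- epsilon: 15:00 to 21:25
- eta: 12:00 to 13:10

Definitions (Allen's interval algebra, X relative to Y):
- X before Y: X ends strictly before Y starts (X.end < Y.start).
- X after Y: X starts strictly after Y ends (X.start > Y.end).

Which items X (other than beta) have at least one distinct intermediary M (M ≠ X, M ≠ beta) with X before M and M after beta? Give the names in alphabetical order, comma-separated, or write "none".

alpha, eta, gamma, lambda, zeta

Target beta = [12:40, 15:55].
Intermediaries M with M after beta: delta.
Via delta — items with X before delta: alpha, eta, gamma, lambda, zeta.
Union: alpha, eta, gamma, lambda, zeta.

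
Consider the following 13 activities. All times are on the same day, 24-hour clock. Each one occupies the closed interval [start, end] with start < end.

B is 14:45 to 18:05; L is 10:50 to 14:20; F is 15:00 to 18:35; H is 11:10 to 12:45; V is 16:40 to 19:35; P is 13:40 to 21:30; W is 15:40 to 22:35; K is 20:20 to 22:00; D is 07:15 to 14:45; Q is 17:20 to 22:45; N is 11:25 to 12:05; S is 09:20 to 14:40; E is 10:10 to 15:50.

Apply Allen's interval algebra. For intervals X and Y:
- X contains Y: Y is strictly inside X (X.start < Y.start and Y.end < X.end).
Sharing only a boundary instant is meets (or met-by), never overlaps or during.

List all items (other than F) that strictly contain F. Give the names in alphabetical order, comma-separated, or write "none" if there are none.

Target F = [15:00, 18:35].
B [14:45, 18:05] → overlaps → no.
D [07:15, 14:45] → before → no.
E [10:10, 15:50] → overlaps → no.
H [11:10, 12:45] → before → no.
K [20:20, 22:00] → after → no.
L [10:50, 14:20] → before → no.
N [11:25, 12:05] → before → no.
P [13:40, 21:30] → contains → yes.
Q [17:20, 22:45] → overlapped-by → no.
S [09:20, 14:40] → before → no.
V [16:40, 19:35] → overlapped-by → no.
W [15:40, 22:35] → overlapped-by → no.
Result: P.

P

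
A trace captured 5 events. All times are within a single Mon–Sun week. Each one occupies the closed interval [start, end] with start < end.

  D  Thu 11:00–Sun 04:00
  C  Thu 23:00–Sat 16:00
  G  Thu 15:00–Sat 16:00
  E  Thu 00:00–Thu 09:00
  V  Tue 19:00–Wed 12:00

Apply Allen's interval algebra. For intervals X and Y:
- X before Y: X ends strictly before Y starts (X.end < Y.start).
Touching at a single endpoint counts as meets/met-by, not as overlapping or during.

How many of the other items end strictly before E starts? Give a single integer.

1

Target E = [Thu 00:00, Thu 09:00].
C [Thu 23:00, Sat 16:00] → after → no.
D [Thu 11:00, Sun 04:00] → after → no.
G [Thu 15:00, Sat 16:00] → after → no.
V [Tue 19:00, Wed 12:00] → before → counts.
Total: 1.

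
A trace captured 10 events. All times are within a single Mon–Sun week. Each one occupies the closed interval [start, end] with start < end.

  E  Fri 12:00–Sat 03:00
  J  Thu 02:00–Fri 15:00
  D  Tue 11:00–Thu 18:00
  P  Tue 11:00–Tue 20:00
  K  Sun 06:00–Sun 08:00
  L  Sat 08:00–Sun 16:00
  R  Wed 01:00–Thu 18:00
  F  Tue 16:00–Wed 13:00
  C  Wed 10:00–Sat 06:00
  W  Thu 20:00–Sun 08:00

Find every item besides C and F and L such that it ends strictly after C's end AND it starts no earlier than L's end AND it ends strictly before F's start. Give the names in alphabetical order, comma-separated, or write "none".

Conditions: its end is strictly after C's end (X.end > Sat 06:00) AND its start is no earlier than L's end (X.start >= Sun 16:00) AND its end is strictly before F's start (X.end < Tue 16:00).
D: end Thu 18:00 > Sat 06:00? ✗; start Tue 11:00 >= Sun 16:00? ✗; end Thu 18:00 < Tue 16:00? ✗ → no.
E: end Sat 03:00 > Sat 06:00? ✗; start Fri 12:00 >= Sun 16:00? ✗; end Sat 03:00 < Tue 16:00? ✗ → no.
J: end Fri 15:00 > Sat 06:00? ✗; start Thu 02:00 >= Sun 16:00? ✗; end Fri 15:00 < Tue 16:00? ✗ → no.
K: end Sun 08:00 > Sat 06:00? ✓; start Sun 06:00 >= Sun 16:00? ✗; end Sun 08:00 < Tue 16:00? ✗ → no.
P: end Tue 20:00 > Sat 06:00? ✗; start Tue 11:00 >= Sun 16:00? ✗; end Tue 20:00 < Tue 16:00? ✗ → no.
R: end Thu 18:00 > Sat 06:00? ✗; start Wed 01:00 >= Sun 16:00? ✗; end Thu 18:00 < Tue 16:00? ✗ → no.
W: end Sun 08:00 > Sat 06:00? ✓; start Thu 20:00 >= Sun 16:00? ✗; end Sun 08:00 < Tue 16:00? ✗ → no.
Result: none.

none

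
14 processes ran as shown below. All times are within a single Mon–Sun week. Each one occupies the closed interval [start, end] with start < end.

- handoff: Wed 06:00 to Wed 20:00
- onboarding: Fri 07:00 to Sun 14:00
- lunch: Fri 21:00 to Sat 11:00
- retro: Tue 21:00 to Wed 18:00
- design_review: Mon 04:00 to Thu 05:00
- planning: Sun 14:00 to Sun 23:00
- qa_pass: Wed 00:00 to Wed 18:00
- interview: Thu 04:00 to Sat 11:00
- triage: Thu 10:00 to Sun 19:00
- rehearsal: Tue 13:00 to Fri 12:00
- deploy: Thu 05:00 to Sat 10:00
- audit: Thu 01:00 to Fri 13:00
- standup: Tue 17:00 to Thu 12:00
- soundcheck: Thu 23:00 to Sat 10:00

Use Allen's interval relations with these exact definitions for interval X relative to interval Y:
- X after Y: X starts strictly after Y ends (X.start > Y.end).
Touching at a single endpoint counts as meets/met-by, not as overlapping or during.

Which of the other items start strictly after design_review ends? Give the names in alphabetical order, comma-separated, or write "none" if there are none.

Target design_review = [Mon 04:00, Thu 05:00].
audit [Thu 01:00, Fri 13:00] → overlapped-by → no.
deploy [Thu 05:00, Sat 10:00] → met-by → no.
handoff [Wed 06:00, Wed 20:00] → during → no.
interview [Thu 04:00, Sat 11:00] → overlapped-by → no.
lunch [Fri 21:00, Sat 11:00] → after → yes.
onboarding [Fri 07:00, Sun 14:00] → after → yes.
planning [Sun 14:00, Sun 23:00] → after → yes.
qa_pass [Wed 00:00, Wed 18:00] → during → no.
rehearsal [Tue 13:00, Fri 12:00] → overlapped-by → no.
retro [Tue 21:00, Wed 18:00] → during → no.
soundcheck [Thu 23:00, Sat 10:00] → after → yes.
standup [Tue 17:00, Thu 12:00] → overlapped-by → no.
triage [Thu 10:00, Sun 19:00] → after → yes.
Result: lunch, onboarding, planning, soundcheck, triage.

lunch, onboarding, planning, soundcheck, triage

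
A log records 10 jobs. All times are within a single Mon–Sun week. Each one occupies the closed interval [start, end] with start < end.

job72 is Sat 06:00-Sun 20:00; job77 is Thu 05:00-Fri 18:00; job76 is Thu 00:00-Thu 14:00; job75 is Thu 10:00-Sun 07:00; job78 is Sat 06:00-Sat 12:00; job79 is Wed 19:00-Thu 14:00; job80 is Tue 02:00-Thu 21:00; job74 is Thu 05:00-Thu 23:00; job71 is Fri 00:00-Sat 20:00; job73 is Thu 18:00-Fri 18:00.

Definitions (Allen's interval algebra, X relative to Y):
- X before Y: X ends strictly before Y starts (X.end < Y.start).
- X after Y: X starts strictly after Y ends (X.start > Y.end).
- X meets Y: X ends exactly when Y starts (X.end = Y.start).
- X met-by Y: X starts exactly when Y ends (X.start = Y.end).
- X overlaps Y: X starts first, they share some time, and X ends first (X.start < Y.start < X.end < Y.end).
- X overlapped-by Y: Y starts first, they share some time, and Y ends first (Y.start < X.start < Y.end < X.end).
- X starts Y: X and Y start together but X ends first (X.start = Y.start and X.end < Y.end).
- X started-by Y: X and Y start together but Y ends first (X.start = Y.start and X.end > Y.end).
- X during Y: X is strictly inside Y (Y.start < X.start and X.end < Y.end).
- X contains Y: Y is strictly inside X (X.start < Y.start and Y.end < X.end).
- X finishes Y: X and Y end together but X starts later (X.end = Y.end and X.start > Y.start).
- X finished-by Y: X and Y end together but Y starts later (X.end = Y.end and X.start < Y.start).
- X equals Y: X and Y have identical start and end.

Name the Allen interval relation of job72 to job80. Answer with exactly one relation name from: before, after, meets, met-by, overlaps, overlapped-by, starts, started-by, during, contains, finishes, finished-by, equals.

after

job72 = [Sat 06:00, Sun 20:00]; job80 = [Tue 02:00, Thu 21:00].
Compare endpoints: job72.start > job80.start, job72.start > job80.end, job72.end > job80.start, job72.end > job80.end.
That pattern is 'after'.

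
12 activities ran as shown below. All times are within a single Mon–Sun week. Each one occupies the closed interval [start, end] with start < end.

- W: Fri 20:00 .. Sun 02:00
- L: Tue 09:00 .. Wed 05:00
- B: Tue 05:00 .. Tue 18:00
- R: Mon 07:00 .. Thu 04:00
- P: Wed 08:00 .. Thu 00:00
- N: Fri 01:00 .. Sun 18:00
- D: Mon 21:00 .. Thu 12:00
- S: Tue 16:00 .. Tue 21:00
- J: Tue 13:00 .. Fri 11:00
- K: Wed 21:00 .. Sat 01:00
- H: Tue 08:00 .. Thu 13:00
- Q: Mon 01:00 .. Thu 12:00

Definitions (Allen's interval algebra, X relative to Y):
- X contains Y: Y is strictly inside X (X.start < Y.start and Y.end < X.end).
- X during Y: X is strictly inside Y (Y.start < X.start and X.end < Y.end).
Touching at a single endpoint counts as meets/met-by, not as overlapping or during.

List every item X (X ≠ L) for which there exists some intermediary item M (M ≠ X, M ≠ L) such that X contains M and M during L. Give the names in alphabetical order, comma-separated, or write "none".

D, H, J, Q, R

Target L = [Tue 09:00, Wed 05:00].
Intermediaries M with M during L: S.
Via S — items with X contains S: D, H, J, Q, R.
Union: D, H, J, Q, R.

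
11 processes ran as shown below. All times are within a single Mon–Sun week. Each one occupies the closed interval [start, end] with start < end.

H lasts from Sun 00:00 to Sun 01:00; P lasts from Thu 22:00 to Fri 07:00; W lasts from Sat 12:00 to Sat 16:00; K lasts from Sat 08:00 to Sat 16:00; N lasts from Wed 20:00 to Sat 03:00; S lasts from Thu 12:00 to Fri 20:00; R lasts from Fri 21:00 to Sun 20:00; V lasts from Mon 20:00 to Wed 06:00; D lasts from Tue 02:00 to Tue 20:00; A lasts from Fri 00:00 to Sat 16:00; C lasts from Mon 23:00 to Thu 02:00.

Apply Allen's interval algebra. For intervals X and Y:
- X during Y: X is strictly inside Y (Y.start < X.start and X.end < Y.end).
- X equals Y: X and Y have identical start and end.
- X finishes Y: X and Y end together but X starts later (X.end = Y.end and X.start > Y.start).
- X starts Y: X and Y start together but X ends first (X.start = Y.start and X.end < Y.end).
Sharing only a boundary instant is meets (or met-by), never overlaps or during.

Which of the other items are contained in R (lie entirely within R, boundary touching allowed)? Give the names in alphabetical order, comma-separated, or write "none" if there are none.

H, K, W

Target R = [Fri 21:00, Sun 20:00].
A [Fri 00:00, Sat 16:00] → overlaps → no.
C [Mon 23:00, Thu 02:00] → before → no.
D [Tue 02:00, Tue 20:00] → before → no.
H [Sun 00:00, Sun 01:00] → during → yes.
K [Sat 08:00, Sat 16:00] → during → yes.
N [Wed 20:00, Sat 03:00] → overlaps → no.
P [Thu 22:00, Fri 07:00] → before → no.
S [Thu 12:00, Fri 20:00] → before → no.
V [Mon 20:00, Wed 06:00] → before → no.
W [Sat 12:00, Sat 16:00] → during → yes.
Result: H, K, W.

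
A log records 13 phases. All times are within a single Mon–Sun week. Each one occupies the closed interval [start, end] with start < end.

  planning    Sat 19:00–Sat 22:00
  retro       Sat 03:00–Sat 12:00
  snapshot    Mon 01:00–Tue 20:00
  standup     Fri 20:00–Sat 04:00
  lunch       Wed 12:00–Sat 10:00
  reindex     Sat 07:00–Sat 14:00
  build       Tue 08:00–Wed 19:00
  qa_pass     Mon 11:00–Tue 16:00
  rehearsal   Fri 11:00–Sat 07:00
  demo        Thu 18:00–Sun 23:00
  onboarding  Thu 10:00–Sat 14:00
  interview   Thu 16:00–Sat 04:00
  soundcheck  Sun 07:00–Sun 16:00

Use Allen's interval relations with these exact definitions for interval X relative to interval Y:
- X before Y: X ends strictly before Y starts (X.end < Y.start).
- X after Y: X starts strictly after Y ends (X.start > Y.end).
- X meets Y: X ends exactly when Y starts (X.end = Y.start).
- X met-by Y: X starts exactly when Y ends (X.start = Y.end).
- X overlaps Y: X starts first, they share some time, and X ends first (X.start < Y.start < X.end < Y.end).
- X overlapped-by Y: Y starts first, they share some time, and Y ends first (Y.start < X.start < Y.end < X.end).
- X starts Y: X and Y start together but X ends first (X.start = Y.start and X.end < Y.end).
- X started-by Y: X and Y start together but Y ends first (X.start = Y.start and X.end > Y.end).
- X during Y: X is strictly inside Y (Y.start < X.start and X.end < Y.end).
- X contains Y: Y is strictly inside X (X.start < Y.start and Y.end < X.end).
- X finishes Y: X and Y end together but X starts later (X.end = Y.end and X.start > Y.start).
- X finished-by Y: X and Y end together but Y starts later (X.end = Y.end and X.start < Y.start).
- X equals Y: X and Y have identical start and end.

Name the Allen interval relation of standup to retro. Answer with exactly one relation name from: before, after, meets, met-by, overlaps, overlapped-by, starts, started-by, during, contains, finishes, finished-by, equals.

overlaps

standup = [Fri 20:00, Sat 04:00]; retro = [Sat 03:00, Sat 12:00].
Compare endpoints: standup.start < retro.start, standup.start < retro.end, standup.end > retro.start, standup.end < retro.end.
That pattern is 'overlaps'.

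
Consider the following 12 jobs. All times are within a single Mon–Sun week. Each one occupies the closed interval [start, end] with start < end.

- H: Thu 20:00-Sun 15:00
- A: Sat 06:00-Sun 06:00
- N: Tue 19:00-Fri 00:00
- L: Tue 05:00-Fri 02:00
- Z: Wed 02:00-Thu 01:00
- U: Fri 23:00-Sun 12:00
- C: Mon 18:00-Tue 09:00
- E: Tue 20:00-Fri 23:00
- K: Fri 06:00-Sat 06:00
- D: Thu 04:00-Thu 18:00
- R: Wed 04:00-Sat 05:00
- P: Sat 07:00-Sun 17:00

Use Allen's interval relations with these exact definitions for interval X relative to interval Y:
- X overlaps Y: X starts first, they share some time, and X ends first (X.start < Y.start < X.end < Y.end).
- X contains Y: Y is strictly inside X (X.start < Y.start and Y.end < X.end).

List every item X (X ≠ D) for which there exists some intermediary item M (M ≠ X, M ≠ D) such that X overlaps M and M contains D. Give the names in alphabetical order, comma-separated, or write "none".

C, E, L, N, Z

Target D = [Thu 04:00, Thu 18:00].
Intermediaries M with M contains D: E, L, N, R.
Via E — items with X overlaps E: L, N.
Via L — items with X overlaps L: C.
Via N — items with X overlaps N: none.
Via R — items with X overlaps R: E, L, N, Z.
Union: C, E, L, N, Z.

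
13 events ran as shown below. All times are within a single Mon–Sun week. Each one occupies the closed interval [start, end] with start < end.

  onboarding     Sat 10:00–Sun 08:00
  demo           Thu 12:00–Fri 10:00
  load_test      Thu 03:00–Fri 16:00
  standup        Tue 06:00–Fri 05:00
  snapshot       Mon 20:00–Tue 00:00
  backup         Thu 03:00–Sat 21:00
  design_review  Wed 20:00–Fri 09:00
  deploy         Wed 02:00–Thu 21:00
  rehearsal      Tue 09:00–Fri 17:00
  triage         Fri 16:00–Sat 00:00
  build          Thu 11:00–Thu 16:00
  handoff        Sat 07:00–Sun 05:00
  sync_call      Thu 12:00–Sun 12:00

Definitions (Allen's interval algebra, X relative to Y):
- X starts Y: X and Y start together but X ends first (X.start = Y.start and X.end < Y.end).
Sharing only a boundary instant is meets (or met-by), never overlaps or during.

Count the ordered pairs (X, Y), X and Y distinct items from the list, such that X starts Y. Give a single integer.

Checking all 156 ordered pairs for relation 'starts'; matching pairs in alphabetical order:
(demo, sync_call): demo starts sync_call ✓
(load_test, backup): load_test starts backup ✓
Count: 2.

2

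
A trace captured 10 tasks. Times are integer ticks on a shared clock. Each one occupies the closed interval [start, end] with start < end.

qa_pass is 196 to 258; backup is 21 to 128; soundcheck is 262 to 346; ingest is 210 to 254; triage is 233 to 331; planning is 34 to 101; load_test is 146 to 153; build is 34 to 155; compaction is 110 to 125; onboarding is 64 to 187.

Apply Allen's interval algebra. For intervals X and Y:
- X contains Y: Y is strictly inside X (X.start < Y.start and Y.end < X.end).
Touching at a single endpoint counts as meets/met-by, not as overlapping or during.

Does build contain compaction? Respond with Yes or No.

Yes

build = [34, 155], compaction = [110, 125].
Actual relation of build to compaction: contains.
Asked whether 'contains' holds → Yes.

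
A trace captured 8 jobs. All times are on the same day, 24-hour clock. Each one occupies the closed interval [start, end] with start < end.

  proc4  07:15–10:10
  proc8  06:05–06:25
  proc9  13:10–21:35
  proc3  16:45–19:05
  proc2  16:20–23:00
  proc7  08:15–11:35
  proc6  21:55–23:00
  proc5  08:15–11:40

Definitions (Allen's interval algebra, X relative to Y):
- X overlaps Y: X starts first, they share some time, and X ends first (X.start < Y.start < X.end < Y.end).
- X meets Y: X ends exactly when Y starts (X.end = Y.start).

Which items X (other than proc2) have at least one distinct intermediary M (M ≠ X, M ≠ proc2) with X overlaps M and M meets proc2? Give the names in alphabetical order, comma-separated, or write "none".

Target proc2 = [16:20, 23:00].
Intermediaries M with M meets proc2: none.
Union: none.

none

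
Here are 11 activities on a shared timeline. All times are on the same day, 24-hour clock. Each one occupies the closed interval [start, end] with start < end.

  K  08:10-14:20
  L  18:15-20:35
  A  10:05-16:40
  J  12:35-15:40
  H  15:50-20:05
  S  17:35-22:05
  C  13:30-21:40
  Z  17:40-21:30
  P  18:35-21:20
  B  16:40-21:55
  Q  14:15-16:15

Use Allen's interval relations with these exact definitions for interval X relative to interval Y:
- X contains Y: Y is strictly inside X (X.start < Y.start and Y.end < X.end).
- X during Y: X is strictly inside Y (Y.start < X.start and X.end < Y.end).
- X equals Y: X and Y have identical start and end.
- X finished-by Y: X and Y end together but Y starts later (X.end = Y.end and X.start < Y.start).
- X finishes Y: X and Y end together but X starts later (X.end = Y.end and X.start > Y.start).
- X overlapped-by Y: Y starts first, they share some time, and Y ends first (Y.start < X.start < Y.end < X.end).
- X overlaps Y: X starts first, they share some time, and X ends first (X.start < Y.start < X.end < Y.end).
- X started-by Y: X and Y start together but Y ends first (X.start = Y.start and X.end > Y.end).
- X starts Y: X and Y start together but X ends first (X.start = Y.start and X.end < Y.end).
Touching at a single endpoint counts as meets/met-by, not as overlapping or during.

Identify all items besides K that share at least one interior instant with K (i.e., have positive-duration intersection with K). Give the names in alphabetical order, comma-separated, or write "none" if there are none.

A, C, J, Q

Target K = [08:10, 14:20].
A [10:05, 16:40] → overlapped-by → yes.
B [16:40, 21:55] → after → no.
C [13:30, 21:40] → overlapped-by → yes.
H [15:50, 20:05] → after → no.
J [12:35, 15:40] → overlapped-by → yes.
L [18:15, 20:35] → after → no.
P [18:35, 21:20] → after → no.
Q [14:15, 16:15] → overlapped-by → yes.
S [17:35, 22:05] → after → no.
Z [17:40, 21:30] → after → no.
Result: A, C, J, Q.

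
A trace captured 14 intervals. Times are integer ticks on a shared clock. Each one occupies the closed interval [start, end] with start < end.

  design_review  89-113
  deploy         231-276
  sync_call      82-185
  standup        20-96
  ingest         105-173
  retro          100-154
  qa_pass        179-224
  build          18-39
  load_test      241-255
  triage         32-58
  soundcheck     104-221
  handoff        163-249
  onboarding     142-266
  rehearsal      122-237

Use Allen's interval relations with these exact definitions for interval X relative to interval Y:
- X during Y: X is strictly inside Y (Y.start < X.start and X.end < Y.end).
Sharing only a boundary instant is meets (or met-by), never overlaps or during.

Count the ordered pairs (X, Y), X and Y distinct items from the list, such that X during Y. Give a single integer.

Checking all 182 ordered pairs for relation 'during'; matching pairs in alphabetical order:
(design_review, sync_call): design_review during sync_call ✓
(handoff, onboarding): handoff during onboarding ✓
(ingest, soundcheck): ingest during soundcheck ✓
(ingest, sync_call): ingest during sync_call ✓
(load_test, deploy): load_test during deploy ✓
(load_test, onboarding): load_test during onboarding ✓
(qa_pass, handoff): qa_pass during handoff ✓
(qa_pass, onboarding): qa_pass during onboarding ✓
(qa_pass, rehearsal): qa_pass during rehearsal ✓
(retro, sync_call): retro during sync_call ✓
(triage, standup): triage during standup ✓
Count: 11.

11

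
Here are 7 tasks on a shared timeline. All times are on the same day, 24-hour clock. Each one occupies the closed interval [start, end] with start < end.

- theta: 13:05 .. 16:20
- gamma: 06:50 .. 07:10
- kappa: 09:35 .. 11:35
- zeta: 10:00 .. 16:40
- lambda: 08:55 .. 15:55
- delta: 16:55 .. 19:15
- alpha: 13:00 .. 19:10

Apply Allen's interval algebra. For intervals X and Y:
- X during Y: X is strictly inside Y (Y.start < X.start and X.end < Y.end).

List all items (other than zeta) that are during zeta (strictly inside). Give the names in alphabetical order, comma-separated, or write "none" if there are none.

Target zeta = [10:00, 16:40].
alpha [13:00, 19:10] → overlapped-by → no.
delta [16:55, 19:15] → after → no.
gamma [06:50, 07:10] → before → no.
kappa [09:35, 11:35] → overlaps → no.
lambda [08:55, 15:55] → overlaps → no.
theta [13:05, 16:20] → during → yes.
Result: theta.

theta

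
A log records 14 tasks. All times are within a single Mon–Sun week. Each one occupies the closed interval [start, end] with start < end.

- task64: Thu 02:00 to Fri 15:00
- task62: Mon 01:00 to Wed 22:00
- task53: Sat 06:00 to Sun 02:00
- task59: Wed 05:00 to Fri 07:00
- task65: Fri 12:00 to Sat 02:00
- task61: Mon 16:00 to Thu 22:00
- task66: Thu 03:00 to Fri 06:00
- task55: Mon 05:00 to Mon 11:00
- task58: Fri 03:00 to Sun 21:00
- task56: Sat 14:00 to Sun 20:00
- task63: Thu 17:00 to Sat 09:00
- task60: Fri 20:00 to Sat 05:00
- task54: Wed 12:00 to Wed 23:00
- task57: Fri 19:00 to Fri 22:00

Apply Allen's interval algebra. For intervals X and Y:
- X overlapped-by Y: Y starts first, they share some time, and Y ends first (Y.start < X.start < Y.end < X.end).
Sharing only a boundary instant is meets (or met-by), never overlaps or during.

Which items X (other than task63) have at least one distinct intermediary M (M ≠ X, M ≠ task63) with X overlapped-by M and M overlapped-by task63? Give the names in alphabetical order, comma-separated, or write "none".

task56

Target task63 = [Thu 17:00, Sat 09:00].
Intermediaries M with M overlapped-by task63: task53, task58.
Via task53 — items with X overlapped-by task53: task56.
Via task58 — items with X overlapped-by task58: none.
Union: task56.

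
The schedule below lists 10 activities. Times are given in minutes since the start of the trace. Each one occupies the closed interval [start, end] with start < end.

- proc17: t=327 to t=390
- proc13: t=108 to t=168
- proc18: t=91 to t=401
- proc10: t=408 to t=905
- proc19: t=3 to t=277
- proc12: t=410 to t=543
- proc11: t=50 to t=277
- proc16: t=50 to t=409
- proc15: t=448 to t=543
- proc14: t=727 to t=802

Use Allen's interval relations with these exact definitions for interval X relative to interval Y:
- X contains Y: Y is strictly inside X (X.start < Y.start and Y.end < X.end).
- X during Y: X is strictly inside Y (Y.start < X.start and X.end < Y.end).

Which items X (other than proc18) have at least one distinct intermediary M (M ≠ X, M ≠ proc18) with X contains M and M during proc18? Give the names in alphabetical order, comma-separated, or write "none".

Target proc18 = [t=91, t=401].
Intermediaries M with M during proc18: proc13, proc17.
Via proc13 — items with X contains proc13: proc11, proc16, proc19.
Via proc17 — items with X contains proc17: proc16.
Union: proc11, proc16, proc19.

proc11, proc16, proc19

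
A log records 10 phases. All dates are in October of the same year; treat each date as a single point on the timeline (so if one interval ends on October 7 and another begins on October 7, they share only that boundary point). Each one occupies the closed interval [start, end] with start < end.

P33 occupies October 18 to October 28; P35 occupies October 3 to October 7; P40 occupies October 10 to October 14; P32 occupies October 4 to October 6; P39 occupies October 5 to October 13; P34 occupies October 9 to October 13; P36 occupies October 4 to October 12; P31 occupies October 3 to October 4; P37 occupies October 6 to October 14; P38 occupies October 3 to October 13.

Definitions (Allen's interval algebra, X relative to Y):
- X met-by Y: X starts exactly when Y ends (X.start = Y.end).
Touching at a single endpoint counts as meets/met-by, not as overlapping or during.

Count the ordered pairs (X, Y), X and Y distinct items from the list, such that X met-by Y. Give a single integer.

3

Checking all 90 ordered pairs for relation 'met-by'; matching pairs in alphabetical order:
(P32, P31): P32 met-by P31 ✓
(P36, P31): P36 met-by P31 ✓
(P37, P32): P37 met-by P32 ✓
Count: 3.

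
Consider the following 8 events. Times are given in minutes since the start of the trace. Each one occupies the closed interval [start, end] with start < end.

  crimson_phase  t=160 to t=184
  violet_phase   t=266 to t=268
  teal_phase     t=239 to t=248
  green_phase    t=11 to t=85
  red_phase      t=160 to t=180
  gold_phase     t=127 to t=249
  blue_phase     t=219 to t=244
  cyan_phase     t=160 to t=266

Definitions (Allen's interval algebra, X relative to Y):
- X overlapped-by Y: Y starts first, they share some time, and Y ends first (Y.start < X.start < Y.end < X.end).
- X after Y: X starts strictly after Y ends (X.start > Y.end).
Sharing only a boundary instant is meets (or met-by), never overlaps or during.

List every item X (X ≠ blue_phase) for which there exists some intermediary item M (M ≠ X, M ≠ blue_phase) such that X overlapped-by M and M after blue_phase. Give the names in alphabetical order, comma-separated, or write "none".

Target blue_phase = [t=219, t=244].
Intermediaries M with M after blue_phase: violet_phase.
Via violet_phase — items with X overlapped-by violet_phase: none.
Union: none.

none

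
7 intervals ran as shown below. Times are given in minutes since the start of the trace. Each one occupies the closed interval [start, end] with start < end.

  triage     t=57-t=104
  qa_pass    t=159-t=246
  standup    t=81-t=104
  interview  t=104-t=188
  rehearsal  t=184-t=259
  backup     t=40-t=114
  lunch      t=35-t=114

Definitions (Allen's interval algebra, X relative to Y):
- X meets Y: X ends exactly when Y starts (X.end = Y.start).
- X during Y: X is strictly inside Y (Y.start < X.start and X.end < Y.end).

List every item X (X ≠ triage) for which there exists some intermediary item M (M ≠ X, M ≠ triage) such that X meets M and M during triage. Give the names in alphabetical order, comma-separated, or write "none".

Target triage = [t=57, t=104].
Intermediaries M with M during triage: none.
Union: none.

none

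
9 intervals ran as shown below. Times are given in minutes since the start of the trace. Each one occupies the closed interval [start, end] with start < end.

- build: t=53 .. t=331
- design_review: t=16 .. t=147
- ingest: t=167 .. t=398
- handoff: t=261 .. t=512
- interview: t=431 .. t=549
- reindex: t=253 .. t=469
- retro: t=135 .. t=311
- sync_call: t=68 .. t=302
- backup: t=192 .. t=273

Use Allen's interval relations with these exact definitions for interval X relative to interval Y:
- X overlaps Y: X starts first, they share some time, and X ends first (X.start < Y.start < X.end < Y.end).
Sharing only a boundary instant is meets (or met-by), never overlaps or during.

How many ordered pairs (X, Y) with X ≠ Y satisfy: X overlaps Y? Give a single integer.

Checking all 72 ordered pairs for relation 'overlaps'; matching pairs in alphabetical order:
(backup, handoff): backup overlaps handoff ✓
(backup, reindex): backup overlaps reindex ✓
(build, handoff): build overlaps handoff ✓
(build, ingest): build overlaps ingest ✓
(build, reindex): build overlaps reindex ✓
(design_review, build): design_review overlaps build ✓
(design_review, retro): design_review overlaps retro ✓
(design_review, sync_call): design_review overlaps sync_call ✓
(handoff, interview): handoff overlaps interview ✓
(ingest, handoff): ingest overlaps handoff ✓
(ingest, reindex): ingest overlaps reindex ✓
(reindex, handoff): reindex overlaps handoff ✓
(reindex, interview): reindex overlaps interview ✓
(retro, handoff): retro overlaps handoff ✓
(retro, ingest): retro overlaps ingest ✓
(retro, reindex): retro overlaps reindex ✓
(sync_call, handoff): sync_call overlaps handoff ✓
(sync_call, ingest): sync_call overlaps ingest ✓
(sync_call, reindex): sync_call overlaps reindex ✓
(sync_call, retro): sync_call overlaps retro ✓
Count: 20.

20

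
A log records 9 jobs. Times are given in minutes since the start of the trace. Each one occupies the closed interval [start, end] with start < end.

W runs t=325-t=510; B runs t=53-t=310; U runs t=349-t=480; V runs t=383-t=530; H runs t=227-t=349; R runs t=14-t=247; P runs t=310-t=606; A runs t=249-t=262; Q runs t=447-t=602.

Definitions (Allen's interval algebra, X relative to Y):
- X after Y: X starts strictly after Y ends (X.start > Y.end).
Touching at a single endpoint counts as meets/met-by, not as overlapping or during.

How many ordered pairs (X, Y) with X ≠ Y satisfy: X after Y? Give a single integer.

Checking all 72 ordered pairs for relation 'after'; matching pairs in alphabetical order:
(A, R): A after R ✓
(P, A): P after A ✓
(P, R): P after R ✓
(Q, A): Q after A ✓
(Q, B): Q after B ✓
(Q, H): Q after H ✓
(Q, R): Q after R ✓
(U, A): U after A ✓
(U, B): U after B ✓
(U, R): U after R ✓
(V, A): V after A ✓
(V, B): V after B ✓
(V, H): V after H ✓
(V, R): V after R ✓
(W, A): W after A ✓
(W, B): W after B ✓
(W, R): W after R ✓
Count: 17.

17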